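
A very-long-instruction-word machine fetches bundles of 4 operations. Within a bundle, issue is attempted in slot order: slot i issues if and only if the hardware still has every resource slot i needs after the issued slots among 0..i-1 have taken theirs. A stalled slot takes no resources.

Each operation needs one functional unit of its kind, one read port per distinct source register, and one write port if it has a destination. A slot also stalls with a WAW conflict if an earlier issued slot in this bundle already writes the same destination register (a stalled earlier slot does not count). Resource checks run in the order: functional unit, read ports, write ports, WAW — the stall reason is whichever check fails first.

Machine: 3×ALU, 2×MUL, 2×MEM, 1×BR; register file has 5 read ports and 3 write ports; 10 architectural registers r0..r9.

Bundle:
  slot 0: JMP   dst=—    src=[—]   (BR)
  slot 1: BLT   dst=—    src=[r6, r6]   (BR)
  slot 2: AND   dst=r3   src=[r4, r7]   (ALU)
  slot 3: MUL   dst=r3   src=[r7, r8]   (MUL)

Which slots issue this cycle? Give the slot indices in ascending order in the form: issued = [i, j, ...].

issued = [0, 2]

#0 BR src=- dispatched  <A:3 Mu:2 Ld:2 B:0 rd:5 wr:3>
#1 BR src=r6,r6 held:FU  <A:3 Mu:2 Ld:2 B:0 rd:5 wr:3>
#2 ALU src=r4,r7 dispatched  <A:2 Mu:2 Ld:2 B:0 rd:3 wr:2>
#3 MUL src=r7,r8 held:WAW  <A:2 Mu:2 Ld:2 B:0 rd:3 wr:2>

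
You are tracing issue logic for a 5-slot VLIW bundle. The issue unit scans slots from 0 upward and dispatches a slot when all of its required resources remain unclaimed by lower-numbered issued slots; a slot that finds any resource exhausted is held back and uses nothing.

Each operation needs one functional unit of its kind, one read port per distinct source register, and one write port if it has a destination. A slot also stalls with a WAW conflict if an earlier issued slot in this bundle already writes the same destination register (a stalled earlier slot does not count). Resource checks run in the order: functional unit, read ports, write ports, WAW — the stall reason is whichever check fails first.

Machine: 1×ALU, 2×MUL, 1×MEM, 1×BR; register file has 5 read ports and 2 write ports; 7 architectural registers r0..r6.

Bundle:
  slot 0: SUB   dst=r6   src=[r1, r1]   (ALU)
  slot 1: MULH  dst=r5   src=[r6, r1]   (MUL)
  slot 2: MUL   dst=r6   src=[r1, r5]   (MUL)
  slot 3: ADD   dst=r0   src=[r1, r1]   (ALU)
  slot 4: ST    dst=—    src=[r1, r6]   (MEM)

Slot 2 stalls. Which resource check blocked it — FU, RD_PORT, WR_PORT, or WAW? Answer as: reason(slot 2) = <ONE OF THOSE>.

reason(slot 2) = WR_PORT

  0. ALU→r6 ⇒ go  {0A/2Mu/1Ld/1B | 4r 1w}
  1. MUL→r5 ⇒ go  {0A/1Mu/1Ld/1B | 2r 0w}
  2. MUL→r6 ⇒ no(WR_PORT)  {0A/1Mu/1Ld/1B | 2r 0w}
  3. ALU→r0 ⇒ no(FU)  {0A/1Mu/1Ld/1B | 2r 0w}
  4. MEM ⇒ go  {0A/1Mu/0Ld/1B | 0r 0w}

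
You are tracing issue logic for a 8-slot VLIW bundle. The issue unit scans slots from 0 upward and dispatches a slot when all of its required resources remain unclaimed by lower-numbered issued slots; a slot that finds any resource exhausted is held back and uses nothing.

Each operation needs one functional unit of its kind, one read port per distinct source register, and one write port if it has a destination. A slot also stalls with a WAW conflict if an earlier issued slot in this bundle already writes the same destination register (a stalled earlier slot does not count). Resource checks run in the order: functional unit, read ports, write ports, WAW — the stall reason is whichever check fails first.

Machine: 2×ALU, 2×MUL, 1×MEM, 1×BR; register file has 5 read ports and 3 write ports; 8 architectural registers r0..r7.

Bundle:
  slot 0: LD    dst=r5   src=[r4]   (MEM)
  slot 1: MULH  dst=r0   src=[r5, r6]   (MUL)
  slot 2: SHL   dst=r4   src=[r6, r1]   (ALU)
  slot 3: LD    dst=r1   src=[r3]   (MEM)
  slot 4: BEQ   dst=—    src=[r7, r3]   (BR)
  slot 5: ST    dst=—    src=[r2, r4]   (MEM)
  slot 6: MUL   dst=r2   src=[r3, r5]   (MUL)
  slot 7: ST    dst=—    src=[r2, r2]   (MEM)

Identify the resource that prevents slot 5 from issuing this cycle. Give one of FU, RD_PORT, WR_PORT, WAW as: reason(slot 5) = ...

[0] MEM needs rd=1 wr=1: ok; after: ALU=2 MUL=2 MEM=0 BR=1, R=4, W=2
[1] MUL needs rd=2 wr=1: ok; after: ALU=2 MUL=1 MEM=0 BR=1, R=2, W=1
[2] ALU needs rd=2 wr=1: ok; after: ALU=1 MUL=1 MEM=0 BR=1, R=0, W=0
[3] MEM needs rd=1 wr=1: FU; after: ALU=1 MUL=1 MEM=0 BR=1, R=0, W=0
[4] BR needs rd=2 wr=0: RD_PORT; after: ALU=1 MUL=1 MEM=0 BR=1, R=0, W=0
[5] MEM needs rd=2 wr=0: FU; after: ALU=1 MUL=1 MEM=0 BR=1, R=0, W=0
[6] MUL needs rd=2 wr=1: RD_PORT; after: ALU=1 MUL=1 MEM=0 BR=1, R=0, W=0
[7] MEM needs rd=1 wr=0: FU; after: ALU=1 MUL=1 MEM=0 BR=1, R=0, W=0

reason(slot 5) = FU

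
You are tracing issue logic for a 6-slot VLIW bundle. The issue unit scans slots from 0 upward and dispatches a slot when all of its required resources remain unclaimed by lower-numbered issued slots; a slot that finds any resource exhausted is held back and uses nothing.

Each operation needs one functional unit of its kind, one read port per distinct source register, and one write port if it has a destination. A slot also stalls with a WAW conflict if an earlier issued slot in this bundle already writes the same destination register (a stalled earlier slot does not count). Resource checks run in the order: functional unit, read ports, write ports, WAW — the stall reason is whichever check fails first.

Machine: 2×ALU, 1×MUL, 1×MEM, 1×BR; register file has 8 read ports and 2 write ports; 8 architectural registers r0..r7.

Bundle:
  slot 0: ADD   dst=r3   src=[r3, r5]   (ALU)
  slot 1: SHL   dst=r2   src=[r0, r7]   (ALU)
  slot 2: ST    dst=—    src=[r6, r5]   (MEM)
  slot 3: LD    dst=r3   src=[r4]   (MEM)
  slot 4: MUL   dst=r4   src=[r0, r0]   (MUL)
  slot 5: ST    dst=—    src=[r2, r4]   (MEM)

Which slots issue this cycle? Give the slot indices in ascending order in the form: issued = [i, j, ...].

slot 0 (ALU): ISSUE — free A1,Mu1,Ld1,B1 rp6 wp1
slot 1 (ALU): ISSUE — free A0,Mu1,Ld1,B1 rp4 wp0
slot 2 (MEM): ISSUE — free A0,Mu1,Ld0,B1 rp2 wp0
slot 3 (MEM): stall FU — free A0,Mu1,Ld0,B1 rp2 wp0
slot 4 (MUL): stall WR_PORT — free A0,Mu1,Ld0,B1 rp2 wp0
slot 5 (MEM): stall FU — free A0,Mu1,Ld0,B1 rp2 wp0

issued = [0, 1, 2]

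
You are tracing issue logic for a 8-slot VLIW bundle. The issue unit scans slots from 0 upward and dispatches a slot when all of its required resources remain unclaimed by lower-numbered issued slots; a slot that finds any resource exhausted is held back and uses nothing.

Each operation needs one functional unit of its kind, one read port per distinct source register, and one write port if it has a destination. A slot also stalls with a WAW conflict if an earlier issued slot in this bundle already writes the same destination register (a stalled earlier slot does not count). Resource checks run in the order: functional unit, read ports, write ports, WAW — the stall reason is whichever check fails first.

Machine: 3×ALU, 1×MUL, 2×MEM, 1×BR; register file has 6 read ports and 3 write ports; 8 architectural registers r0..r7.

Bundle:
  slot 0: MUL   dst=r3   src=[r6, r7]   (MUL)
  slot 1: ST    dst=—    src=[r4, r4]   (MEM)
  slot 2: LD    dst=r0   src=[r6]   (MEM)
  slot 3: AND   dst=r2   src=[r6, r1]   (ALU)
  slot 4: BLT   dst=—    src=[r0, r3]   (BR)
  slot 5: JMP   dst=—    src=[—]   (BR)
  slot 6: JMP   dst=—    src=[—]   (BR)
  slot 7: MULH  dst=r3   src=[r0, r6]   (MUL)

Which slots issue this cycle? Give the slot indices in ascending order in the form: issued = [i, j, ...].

  0. MUL→r3 ⇒ go  {3A/0Mu/2Ld/1B | 4r 2w}
  1. MEM ⇒ go  {3A/0Mu/1Ld/1B | 3r 2w}
  2. MEM→r0 ⇒ go  {3A/0Mu/0Ld/1B | 2r 1w}
  3. ALU→r2 ⇒ go  {2A/0Mu/0Ld/1B | 0r 0w}
  4. BR ⇒ no(RD_PORT)  {2A/0Mu/0Ld/1B | 0r 0w}
  5. BR ⇒ go  {2A/0Mu/0Ld/0B | 0r 0w}
  6. BR ⇒ no(FU)  {2A/0Mu/0Ld/0B | 0r 0w}
  7. MUL→r3 ⇒ no(FU)  {2A/0Mu/0Ld/0B | 0r 0w}

issued = [0, 1, 2, 3, 5]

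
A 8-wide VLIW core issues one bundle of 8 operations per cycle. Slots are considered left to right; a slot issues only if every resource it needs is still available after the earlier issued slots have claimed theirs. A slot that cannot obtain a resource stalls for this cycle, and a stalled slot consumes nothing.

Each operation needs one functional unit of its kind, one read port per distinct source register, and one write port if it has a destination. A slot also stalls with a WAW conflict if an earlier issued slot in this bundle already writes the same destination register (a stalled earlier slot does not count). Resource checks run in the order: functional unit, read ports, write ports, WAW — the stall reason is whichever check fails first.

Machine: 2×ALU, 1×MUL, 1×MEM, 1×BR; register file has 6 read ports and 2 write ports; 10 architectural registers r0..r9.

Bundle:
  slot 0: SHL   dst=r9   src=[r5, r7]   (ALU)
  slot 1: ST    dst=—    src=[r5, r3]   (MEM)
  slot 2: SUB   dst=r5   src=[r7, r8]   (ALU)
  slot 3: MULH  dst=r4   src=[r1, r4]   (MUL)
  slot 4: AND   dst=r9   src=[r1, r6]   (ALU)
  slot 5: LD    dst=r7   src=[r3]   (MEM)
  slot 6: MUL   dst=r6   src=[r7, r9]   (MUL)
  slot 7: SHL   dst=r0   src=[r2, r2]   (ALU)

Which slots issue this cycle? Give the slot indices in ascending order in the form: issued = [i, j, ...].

issued = [0, 1, 2]

(0) want 1×ALU +2rd +1wr — yes → AL1|MU1|ME1|BR1|rd4|wr1
(1) want 1×MEM +2rd +0wr — yes → AL1|MU1|ME0|BR1|rd2|wr1
(2) want 1×ALU +2rd +1wr — yes → AL0|MU1|ME0|BR1|rd0|wr0
(3) want 1×MUL +2rd +1wr — RD_PORT → AL0|MU1|ME0|BR1|rd0|wr0
(4) want 1×ALU +2rd +1wr — FU → AL0|MU1|ME0|BR1|rd0|wr0
(5) want 1×MEM +1rd +1wr — FU → AL0|MU1|ME0|BR1|rd0|wr0
(6) want 1×MUL +2rd +1wr — RD_PORT → AL0|MU1|ME0|BR1|rd0|wr0
(7) want 1×ALU +1rd +1wr — FU → AL0|MU1|ME0|BR1|rd0|wr0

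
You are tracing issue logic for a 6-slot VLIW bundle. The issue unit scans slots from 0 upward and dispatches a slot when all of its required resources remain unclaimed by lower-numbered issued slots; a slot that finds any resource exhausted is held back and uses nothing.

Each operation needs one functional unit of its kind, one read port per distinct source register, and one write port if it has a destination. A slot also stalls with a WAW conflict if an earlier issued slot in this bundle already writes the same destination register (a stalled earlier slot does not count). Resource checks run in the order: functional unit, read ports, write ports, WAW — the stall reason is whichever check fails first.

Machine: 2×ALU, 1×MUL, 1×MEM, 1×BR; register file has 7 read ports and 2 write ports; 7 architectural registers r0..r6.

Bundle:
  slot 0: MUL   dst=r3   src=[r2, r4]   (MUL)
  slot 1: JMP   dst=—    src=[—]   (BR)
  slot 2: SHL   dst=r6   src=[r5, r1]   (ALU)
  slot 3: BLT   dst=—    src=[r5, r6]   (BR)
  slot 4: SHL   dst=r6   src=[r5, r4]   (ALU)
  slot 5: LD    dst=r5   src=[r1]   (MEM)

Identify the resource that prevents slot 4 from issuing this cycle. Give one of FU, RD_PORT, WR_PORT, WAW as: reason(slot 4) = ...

(0) want 1×MUL +2rd +1wr — yes → AL2|MU0|ME1|BR1|rd5|wr1
(1) want 1×BR +0rd +0wr — yes → AL2|MU0|ME1|BR0|rd5|wr1
(2) want 1×ALU +2rd +1wr — yes → AL1|MU0|ME1|BR0|rd3|wr0
(3) want 1×BR +2rd +0wr — FU → AL1|MU0|ME1|BR0|rd3|wr0
(4) want 1×ALU +2rd +1wr — WR_PORT → AL1|MU0|ME1|BR0|rd3|wr0
(5) want 1×MEM +1rd +1wr — WR_PORT → AL1|MU0|ME1|BR0|rd3|wr0

reason(slot 4) = WR_PORT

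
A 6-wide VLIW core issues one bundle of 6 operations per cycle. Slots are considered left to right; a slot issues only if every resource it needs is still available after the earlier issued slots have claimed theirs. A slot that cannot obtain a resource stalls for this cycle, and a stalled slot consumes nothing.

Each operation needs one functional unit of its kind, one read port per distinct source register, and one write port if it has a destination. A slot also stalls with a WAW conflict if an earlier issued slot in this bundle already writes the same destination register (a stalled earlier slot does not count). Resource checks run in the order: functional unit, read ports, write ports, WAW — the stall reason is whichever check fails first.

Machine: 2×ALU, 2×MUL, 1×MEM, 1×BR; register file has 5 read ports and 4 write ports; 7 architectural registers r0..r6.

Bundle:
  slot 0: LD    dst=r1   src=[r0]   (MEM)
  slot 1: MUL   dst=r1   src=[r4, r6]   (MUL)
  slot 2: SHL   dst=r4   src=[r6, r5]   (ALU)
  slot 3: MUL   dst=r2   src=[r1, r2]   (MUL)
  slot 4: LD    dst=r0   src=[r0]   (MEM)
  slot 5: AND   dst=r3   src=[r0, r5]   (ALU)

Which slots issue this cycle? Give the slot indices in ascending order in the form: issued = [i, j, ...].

issued = [0, 2, 3]

  0. MEM→r1 ⇒ go  {2A/2Mu/0Ld/1B | 4r 3w}
  1. MUL→r1 ⇒ no(WAW)  {2A/2Mu/0Ld/1B | 4r 3w}
  2. ALU→r4 ⇒ go  {1A/2Mu/0Ld/1B | 2r 2w}
  3. MUL→r2 ⇒ go  {1A/1Mu/0Ld/1B | 0r 1w}
  4. MEM→r0 ⇒ no(FU)  {1A/1Mu/0Ld/1B | 0r 1w}
  5. ALU→r3 ⇒ no(RD_PORT)  {1A/1Mu/0Ld/1B | 0r 1w}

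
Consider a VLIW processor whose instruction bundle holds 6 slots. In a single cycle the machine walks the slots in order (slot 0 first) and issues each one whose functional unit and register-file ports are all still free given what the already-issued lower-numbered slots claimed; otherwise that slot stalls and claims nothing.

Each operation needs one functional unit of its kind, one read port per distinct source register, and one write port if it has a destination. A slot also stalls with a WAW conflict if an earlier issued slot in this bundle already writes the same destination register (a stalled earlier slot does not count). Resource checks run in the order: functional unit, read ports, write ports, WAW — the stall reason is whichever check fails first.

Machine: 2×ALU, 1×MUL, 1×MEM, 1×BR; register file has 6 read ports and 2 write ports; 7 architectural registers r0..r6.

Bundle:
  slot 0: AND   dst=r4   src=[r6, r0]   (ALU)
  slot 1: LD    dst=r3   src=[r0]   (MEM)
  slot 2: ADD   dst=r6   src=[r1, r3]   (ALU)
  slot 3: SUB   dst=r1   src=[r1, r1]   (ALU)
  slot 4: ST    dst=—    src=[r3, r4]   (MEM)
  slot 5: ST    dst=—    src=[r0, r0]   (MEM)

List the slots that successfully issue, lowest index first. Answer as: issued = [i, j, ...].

  0. ALU→r4 ⇒ go  {1A/1Mu/1Ld/1B | 4r 1w}
  1. MEM→r3 ⇒ go  {1A/1Mu/0Ld/1B | 3r 0w}
  2. ALU→r6 ⇒ no(WR_PORT)  {1A/1Mu/0Ld/1B | 3r 0w}
  3. ALU→r1 ⇒ no(WR_PORT)  {1A/1Mu/0Ld/1B | 3r 0w}
  4. MEM ⇒ no(FU)  {1A/1Mu/0Ld/1B | 3r 0w}
  5. MEM ⇒ no(FU)  {1A/1Mu/0Ld/1B | 3r 0w}

issued = [0, 1]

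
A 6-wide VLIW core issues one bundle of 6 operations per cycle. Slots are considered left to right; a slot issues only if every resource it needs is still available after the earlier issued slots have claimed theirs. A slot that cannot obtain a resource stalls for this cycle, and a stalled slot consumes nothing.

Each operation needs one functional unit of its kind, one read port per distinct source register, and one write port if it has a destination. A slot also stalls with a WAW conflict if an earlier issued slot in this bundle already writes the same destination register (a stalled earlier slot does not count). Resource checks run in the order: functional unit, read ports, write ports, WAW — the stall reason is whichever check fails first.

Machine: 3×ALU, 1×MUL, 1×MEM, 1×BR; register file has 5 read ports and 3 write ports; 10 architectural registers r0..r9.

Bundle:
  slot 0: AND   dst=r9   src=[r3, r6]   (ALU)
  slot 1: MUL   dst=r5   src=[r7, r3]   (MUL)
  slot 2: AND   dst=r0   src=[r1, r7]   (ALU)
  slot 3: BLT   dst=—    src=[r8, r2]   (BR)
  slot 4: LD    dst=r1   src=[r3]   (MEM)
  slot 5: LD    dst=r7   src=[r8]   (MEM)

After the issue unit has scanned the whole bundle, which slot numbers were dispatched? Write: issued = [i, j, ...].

  0. ALU→r9 ⇒ go  {2A/1Mu/1Ld/1B | 3r 2w}
  1. MUL→r5 ⇒ go  {2A/0Mu/1Ld/1B | 1r 1w}
  2. ALU→r0 ⇒ no(RD_PORT)  {2A/0Mu/1Ld/1B | 1r 1w}
  3. BR ⇒ no(RD_PORT)  {2A/0Mu/1Ld/1B | 1r 1w}
  4. MEM→r1 ⇒ go  {2A/0Mu/0Ld/1B | 0r 0w}
  5. MEM→r7 ⇒ no(FU)  {2A/0Mu/0Ld/1B | 0r 0w}

issued = [0, 1, 4]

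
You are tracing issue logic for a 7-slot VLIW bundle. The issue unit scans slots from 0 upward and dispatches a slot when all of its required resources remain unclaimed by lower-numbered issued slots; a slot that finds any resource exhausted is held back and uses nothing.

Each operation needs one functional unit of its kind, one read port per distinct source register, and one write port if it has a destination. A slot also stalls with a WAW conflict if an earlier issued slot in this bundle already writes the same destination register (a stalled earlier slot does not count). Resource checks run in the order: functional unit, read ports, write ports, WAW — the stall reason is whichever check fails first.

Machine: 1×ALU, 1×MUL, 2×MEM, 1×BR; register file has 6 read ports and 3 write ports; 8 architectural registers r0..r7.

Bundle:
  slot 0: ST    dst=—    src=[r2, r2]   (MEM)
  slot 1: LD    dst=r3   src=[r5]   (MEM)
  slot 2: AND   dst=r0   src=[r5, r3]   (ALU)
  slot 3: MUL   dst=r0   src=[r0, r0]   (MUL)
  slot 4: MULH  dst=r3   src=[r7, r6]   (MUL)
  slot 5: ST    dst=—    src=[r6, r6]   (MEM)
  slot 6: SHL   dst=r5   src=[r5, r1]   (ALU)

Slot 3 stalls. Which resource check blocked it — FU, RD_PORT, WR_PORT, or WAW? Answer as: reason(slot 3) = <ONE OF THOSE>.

#0 MEM src=r2,r2 dispatched  <A:1 Mu:1 Ld:1 B:1 rd:5 wr:3>
#1 MEM src=r5 dispatched  <A:1 Mu:1 Ld:0 B:1 rd:4 wr:2>
#2 ALU src=r5,r3 dispatched  <A:0 Mu:1 Ld:0 B:1 rd:2 wr:1>
#3 MUL src=r0,r0 held:WAW  <A:0 Mu:1 Ld:0 B:1 rd:2 wr:1>
#4 MUL src=r7,r6 held:WAW  <A:0 Mu:1 Ld:0 B:1 rd:2 wr:1>
#5 MEM src=r6,r6 held:FU  <A:0 Mu:1 Ld:0 B:1 rd:2 wr:1>
#6 ALU src=r5,r1 held:FU  <A:0 Mu:1 Ld:0 B:1 rd:2 wr:1>

reason(slot 3) = WAW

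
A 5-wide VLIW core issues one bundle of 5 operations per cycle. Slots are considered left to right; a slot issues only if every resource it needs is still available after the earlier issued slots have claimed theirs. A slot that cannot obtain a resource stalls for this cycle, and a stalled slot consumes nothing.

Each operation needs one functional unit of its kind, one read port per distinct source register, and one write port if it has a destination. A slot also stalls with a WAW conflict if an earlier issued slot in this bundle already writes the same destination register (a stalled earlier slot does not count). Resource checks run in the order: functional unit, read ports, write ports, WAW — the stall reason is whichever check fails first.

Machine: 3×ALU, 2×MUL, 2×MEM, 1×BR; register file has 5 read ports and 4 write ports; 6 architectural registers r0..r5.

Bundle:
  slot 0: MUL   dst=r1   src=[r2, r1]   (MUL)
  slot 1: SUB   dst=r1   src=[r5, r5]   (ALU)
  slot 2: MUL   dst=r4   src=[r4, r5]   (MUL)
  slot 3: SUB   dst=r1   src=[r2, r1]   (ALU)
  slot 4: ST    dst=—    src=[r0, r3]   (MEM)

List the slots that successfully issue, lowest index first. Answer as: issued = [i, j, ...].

[0] MUL needs rd=2 wr=1: ok; after: ALU=3 MUL=1 MEM=2 BR=1, R=3, W=3
[1] ALU needs rd=1 wr=1: WAW; after: ALU=3 MUL=1 MEM=2 BR=1, R=3, W=3
[2] MUL needs rd=2 wr=1: ok; after: ALU=3 MUL=0 MEM=2 BR=1, R=1, W=2
[3] ALU needs rd=2 wr=1: RD_PORT; after: ALU=3 MUL=0 MEM=2 BR=1, R=1, W=2
[4] MEM needs rd=2 wr=0: RD_PORT; after: ALU=3 MUL=0 MEM=2 BR=1, R=1, W=2

issued = [0, 2]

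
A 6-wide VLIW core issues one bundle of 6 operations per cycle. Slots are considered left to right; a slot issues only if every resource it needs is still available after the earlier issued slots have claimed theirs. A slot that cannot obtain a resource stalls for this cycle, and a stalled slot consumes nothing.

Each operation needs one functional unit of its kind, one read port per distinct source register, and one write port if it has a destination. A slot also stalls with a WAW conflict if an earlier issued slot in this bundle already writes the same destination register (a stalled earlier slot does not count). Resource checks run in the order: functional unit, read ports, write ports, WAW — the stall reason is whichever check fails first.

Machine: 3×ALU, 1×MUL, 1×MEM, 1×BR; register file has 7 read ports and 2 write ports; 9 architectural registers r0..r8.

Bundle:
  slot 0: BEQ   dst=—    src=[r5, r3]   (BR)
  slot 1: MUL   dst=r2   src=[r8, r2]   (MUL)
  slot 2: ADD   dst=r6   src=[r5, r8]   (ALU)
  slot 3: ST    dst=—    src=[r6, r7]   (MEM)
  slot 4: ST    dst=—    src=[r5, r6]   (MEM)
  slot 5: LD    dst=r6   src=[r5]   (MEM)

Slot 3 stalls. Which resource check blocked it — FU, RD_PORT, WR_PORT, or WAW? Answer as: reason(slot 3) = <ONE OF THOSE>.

reason(slot 3) = RD_PORT

[0] BR needs rd=2 wr=0: ok; after: ALU=3 MUL=1 MEM=1 BR=0, R=5, W=2
[1] MUL needs rd=2 wr=1: ok; after: ALU=3 MUL=0 MEM=1 BR=0, R=3, W=1
[2] ALU needs rd=2 wr=1: ok; after: ALU=2 MUL=0 MEM=1 BR=0, R=1, W=0
[3] MEM needs rd=2 wr=0: RD_PORT; after: ALU=2 MUL=0 MEM=1 BR=0, R=1, W=0
[4] MEM needs rd=2 wr=0: RD_PORT; after: ALU=2 MUL=0 MEM=1 BR=0, R=1, W=0
[5] MEM needs rd=1 wr=1: WR_PORT; after: ALU=2 MUL=0 MEM=1 BR=0, R=1, W=0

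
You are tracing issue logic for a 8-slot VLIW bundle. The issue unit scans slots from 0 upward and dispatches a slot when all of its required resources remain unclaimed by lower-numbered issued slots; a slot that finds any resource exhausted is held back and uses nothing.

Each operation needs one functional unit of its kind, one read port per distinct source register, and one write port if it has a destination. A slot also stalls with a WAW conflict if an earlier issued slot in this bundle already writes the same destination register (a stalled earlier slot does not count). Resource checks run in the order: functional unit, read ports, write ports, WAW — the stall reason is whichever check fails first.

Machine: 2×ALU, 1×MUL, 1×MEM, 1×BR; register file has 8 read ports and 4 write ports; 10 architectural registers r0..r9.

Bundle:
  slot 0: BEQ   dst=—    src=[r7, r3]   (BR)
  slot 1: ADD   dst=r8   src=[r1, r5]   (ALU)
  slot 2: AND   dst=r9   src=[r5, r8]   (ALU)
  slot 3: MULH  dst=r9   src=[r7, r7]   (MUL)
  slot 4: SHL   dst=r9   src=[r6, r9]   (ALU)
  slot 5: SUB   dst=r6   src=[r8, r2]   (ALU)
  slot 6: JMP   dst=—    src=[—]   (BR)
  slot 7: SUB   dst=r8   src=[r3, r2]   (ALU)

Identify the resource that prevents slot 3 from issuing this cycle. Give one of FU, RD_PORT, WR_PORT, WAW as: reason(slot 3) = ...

  0. BR ⇒ go  {2A/1Mu/1Ld/0B | 6r 4w}
  1. ALU→r8 ⇒ go  {1A/1Mu/1Ld/0B | 4r 3w}
  2. ALU→r9 ⇒ go  {0A/1Mu/1Ld/0B | 2r 2w}
  3. MUL→r9 ⇒ no(WAW)  {0A/1Mu/1Ld/0B | 2r 2w}
  4. ALU→r9 ⇒ no(FU)  {0A/1Mu/1Ld/0B | 2r 2w}
  5. ALU→r6 ⇒ no(FU)  {0A/1Mu/1Ld/0B | 2r 2w}
  6. BR ⇒ no(FU)  {0A/1Mu/1Ld/0B | 2r 2w}
  7. ALU→r8 ⇒ no(FU)  {0A/1Mu/1Ld/0B | 2r 2w}

reason(slot 3) = WAW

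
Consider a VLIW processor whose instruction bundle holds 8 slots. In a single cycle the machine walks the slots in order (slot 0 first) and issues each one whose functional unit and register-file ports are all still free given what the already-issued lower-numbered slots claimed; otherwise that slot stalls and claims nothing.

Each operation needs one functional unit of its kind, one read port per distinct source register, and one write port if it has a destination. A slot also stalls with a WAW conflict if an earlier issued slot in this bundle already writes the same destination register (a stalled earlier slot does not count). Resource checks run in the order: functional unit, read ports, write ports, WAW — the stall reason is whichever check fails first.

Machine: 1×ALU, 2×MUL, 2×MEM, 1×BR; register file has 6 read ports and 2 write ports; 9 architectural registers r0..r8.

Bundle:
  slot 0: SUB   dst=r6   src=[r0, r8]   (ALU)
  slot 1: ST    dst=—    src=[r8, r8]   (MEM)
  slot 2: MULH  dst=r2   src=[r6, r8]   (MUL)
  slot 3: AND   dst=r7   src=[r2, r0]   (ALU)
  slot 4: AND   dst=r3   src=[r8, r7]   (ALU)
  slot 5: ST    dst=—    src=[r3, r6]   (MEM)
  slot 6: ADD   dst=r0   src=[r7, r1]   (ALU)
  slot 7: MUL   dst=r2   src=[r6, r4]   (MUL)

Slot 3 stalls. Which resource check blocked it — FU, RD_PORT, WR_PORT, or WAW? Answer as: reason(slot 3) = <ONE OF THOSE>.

[0] ALU needs rd=2 wr=1: ok; after: ALU=0 MUL=2 MEM=2 BR=1, R=4, W=1
[1] MEM needs rd=1 wr=0: ok; after: ALU=0 MUL=2 MEM=1 BR=1, R=3, W=1
[2] MUL needs rd=2 wr=1: ok; after: ALU=0 MUL=1 MEM=1 BR=1, R=1, W=0
[3] ALU needs rd=2 wr=1: FU; after: ALU=0 MUL=1 MEM=1 BR=1, R=1, W=0
[4] ALU needs rd=2 wr=1: FU; after: ALU=0 MUL=1 MEM=1 BR=1, R=1, W=0
[5] MEM needs rd=2 wr=0: RD_PORT; after: ALU=0 MUL=1 MEM=1 BR=1, R=1, W=0
[6] ALU needs rd=2 wr=1: FU; after: ALU=0 MUL=1 MEM=1 BR=1, R=1, W=0
[7] MUL needs rd=2 wr=1: RD_PORT; after: ALU=0 MUL=1 MEM=1 BR=1, R=1, W=0

reason(slot 3) = FU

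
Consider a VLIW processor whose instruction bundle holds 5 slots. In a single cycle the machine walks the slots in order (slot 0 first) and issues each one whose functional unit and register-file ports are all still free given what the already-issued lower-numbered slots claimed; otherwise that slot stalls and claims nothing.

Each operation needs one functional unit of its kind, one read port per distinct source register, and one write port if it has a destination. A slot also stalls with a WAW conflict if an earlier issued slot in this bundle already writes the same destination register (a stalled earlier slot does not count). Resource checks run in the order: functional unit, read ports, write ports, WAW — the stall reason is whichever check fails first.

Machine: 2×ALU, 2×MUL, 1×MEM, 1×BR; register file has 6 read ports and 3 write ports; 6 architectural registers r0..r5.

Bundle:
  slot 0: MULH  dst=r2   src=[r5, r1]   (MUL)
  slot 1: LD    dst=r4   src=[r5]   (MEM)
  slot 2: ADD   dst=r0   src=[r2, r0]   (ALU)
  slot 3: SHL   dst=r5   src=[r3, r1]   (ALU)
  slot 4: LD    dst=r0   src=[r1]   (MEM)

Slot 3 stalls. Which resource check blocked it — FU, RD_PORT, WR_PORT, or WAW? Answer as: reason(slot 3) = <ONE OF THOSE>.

slot 0 (MUL): ISSUE — free A2,Mu1,Ld1,B1 rp4 wp2
slot 1 (MEM): ISSUE — free A2,Mu1,Ld0,B1 rp3 wp1
slot 2 (ALU): ISSUE — free A1,Mu1,Ld0,B1 rp1 wp0
slot 3 (ALU): stall RD_PORT — free A1,Mu1,Ld0,B1 rp1 wp0
slot 4 (MEM): stall FU — free A1,Mu1,Ld0,B1 rp1 wp0

reason(slot 3) = RD_PORT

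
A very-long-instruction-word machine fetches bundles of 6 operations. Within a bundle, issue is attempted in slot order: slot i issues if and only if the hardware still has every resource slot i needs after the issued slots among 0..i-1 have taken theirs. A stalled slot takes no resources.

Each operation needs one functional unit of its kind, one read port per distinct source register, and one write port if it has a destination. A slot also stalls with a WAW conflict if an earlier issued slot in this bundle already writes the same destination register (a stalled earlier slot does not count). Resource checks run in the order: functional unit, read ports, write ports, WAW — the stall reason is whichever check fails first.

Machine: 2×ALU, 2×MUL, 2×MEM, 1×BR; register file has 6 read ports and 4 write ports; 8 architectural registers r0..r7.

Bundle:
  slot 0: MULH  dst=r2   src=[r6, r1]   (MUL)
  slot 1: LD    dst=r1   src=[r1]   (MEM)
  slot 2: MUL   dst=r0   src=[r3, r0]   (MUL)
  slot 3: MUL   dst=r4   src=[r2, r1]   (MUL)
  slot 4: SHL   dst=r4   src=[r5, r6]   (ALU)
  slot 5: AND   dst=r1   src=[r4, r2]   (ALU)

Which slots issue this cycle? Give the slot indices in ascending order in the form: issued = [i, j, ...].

issued = [0, 1, 2]

  0. MUL→r2 ⇒ go  {2A/1Mu/2Ld/1B | 4r 3w}
  1. MEM→r1 ⇒ go  {2A/1Mu/1Ld/1B | 3r 2w}
  2. MUL→r0 ⇒ go  {2A/0Mu/1Ld/1B | 1r 1w}
  3. MUL→r4 ⇒ no(FU)  {2A/0Mu/1Ld/1B | 1r 1w}
  4. ALU→r4 ⇒ no(RD_PORT)  {2A/0Mu/1Ld/1B | 1r 1w}
  5. ALU→r1 ⇒ no(RD_PORT)  {2A/0Mu/1Ld/1B | 1r 1w}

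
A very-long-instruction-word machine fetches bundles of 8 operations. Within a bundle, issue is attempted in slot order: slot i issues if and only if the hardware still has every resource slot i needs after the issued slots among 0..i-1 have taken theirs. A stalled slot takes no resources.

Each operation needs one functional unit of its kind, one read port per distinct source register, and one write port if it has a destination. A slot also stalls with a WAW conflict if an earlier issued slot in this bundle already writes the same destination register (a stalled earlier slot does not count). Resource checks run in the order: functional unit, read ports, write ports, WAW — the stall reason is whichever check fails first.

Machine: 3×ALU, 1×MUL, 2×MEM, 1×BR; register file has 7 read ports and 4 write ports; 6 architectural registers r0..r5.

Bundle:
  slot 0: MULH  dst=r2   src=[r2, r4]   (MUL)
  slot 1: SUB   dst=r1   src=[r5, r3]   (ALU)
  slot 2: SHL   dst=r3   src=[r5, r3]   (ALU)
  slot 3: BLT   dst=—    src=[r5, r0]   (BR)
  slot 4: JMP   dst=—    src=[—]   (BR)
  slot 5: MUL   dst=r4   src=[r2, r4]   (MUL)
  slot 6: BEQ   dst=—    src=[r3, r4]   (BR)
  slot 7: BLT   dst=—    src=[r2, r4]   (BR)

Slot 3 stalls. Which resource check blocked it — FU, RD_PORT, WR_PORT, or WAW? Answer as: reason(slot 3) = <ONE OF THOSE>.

[0] MUL needs rd=2 wr=1: ok; after: ALU=3 MUL=0 MEM=2 BR=1, R=5, W=3
[1] ALU needs rd=2 wr=1: ok; after: ALU=2 MUL=0 MEM=2 BR=1, R=3, W=2
[2] ALU needs rd=2 wr=1: ok; after: ALU=1 MUL=0 MEM=2 BR=1, R=1, W=1
[3] BR needs rd=2 wr=0: RD_PORT; after: ALU=1 MUL=0 MEM=2 BR=1, R=1, W=1
[4] BR needs rd=0 wr=0: ok; after: ALU=1 MUL=0 MEM=2 BR=0, R=1, W=1
[5] MUL needs rd=2 wr=1: FU; after: ALU=1 MUL=0 MEM=2 BR=0, R=1, W=1
[6] BR needs rd=2 wr=0: FU; after: ALU=1 MUL=0 MEM=2 BR=0, R=1, W=1
[7] BR needs rd=2 wr=0: FU; after: ALU=1 MUL=0 MEM=2 BR=0, R=1, W=1

reason(slot 3) = RD_PORT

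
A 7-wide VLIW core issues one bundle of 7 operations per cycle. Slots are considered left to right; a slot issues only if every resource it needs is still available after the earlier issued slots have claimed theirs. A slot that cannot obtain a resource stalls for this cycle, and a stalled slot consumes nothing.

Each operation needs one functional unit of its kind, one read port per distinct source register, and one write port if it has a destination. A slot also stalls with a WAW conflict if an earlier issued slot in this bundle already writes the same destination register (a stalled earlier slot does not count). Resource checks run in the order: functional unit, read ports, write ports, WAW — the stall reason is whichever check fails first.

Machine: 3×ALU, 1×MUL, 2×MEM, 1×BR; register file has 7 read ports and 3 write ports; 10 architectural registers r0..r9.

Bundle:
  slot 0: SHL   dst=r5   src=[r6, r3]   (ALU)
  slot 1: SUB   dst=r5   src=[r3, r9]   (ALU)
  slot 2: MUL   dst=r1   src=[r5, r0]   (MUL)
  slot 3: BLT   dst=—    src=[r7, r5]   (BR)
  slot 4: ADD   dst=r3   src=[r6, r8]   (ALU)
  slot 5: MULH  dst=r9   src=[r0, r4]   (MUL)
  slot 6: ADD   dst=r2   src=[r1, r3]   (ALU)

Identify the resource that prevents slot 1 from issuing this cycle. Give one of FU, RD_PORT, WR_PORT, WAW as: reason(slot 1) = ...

(0) want 1×ALU +2rd +1wr — yes → AL2|MU1|ME2|BR1|rd5|wr2
(1) want 1×ALU +2rd +1wr — WAW → AL2|MU1|ME2|BR1|rd5|wr2
(2) want 1×MUL +2rd +1wr — yes → AL2|MU0|ME2|BR1|rd3|wr1
(3) want 1×BR +2rd +0wr — yes → AL2|MU0|ME2|BR0|rd1|wr1
(4) want 1×ALU +2rd +1wr — RD_PORT → AL2|MU0|ME2|BR0|rd1|wr1
(5) want 1×MUL +2rd +1wr — FU → AL2|MU0|ME2|BR0|rd1|wr1
(6) want 1×ALU +2rd +1wr — RD_PORT → AL2|MU0|ME2|BR0|rd1|wr1

reason(slot 1) = WAW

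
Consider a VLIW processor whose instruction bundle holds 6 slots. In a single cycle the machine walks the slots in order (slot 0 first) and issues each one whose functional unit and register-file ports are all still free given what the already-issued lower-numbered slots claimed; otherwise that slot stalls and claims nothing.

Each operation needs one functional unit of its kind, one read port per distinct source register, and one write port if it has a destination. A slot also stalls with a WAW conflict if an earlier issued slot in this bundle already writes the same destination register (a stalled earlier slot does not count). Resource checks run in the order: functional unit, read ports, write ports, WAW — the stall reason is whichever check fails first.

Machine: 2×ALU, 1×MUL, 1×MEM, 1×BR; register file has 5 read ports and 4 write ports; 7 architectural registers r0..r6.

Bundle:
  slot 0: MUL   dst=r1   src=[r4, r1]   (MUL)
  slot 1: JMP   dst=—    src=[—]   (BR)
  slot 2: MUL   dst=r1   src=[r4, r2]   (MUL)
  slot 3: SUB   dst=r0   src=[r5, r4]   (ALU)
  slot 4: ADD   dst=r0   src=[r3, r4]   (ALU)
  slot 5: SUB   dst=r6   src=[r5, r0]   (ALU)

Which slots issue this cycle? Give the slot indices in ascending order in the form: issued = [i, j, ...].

  0. MUL→r1 ⇒ go  {2A/0Mu/1Ld/1B | 3r 3w}
  1. BR ⇒ go  {2A/0Mu/1Ld/0B | 3r 3w}
  2. MUL→r1 ⇒ no(FU)  {2A/0Mu/1Ld/0B | 3r 3w}
  3. ALU→r0 ⇒ go  {1A/0Mu/1Ld/0B | 1r 2w}
  4. ALU→r0 ⇒ no(RD_PORT)  {1A/0Mu/1Ld/0B | 1r 2w}
  5. ALU→r6 ⇒ no(RD_PORT)  {1A/0Mu/1Ld/0B | 1r 2w}

issued = [0, 1, 3]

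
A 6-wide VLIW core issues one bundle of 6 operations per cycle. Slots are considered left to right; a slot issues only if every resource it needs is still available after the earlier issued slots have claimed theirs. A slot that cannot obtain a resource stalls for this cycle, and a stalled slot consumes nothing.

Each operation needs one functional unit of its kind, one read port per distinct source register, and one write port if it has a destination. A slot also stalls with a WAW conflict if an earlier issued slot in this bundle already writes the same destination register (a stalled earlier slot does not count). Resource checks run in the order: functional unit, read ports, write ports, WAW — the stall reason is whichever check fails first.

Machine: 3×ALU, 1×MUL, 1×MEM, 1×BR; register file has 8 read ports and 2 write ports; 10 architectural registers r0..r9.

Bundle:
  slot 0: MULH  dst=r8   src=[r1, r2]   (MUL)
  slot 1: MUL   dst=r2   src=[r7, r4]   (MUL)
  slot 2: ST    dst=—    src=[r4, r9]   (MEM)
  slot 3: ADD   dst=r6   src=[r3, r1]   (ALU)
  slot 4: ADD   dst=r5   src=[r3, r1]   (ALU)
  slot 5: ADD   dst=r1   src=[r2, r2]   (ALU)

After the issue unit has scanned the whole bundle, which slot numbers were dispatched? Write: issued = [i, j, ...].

[0] MUL needs rd=2 wr=1: ok; after: ALU=3 MUL=0 MEM=1 BR=1, R=6, W=1
[1] MUL needs rd=2 wr=1: FU; after: ALU=3 MUL=0 MEM=1 BR=1, R=6, W=1
[2] MEM needs rd=2 wr=0: ok; after: ALU=3 MUL=0 MEM=0 BR=1, R=4, W=1
[3] ALU needs rd=2 wr=1: ok; after: ALU=2 MUL=0 MEM=0 BR=1, R=2, W=0
[4] ALU needs rd=2 wr=1: WR_PORT; after: ALU=2 MUL=0 MEM=0 BR=1, R=2, W=0
[5] ALU needs rd=1 wr=1: WR_PORT; after: ALU=2 MUL=0 MEM=0 BR=1, R=2, W=0

issued = [0, 2, 3]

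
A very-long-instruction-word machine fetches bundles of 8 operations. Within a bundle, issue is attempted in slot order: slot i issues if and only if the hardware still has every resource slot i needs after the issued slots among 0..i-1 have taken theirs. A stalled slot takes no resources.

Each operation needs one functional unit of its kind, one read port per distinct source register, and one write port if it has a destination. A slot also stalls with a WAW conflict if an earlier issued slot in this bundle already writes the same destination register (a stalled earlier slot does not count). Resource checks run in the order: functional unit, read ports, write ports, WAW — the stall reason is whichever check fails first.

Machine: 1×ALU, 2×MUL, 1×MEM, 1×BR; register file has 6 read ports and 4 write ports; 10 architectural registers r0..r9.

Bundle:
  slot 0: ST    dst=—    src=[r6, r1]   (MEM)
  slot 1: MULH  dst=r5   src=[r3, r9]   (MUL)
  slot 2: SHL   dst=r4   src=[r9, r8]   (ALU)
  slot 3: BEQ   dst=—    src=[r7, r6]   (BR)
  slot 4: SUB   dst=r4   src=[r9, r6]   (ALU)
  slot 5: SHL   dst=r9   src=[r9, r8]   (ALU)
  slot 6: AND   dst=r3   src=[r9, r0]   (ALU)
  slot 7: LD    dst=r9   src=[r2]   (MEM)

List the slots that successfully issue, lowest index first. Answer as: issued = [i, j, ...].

#0 MEM src=r6,r1 dispatched  <A:1 Mu:2 Ld:0 B:1 rd:4 wr:4>
#1 MUL src=r3,r9 dispatched  <A:1 Mu:1 Ld:0 B:1 rd:2 wr:3>
#2 ALU src=r9,r8 dispatched  <A:0 Mu:1 Ld:0 B:1 rd:0 wr:2>
#3 BR src=r7,r6 held:RD_PORT  <A:0 Mu:1 Ld:0 B:1 rd:0 wr:2>
#4 ALU src=r9,r6 held:FU  <A:0 Mu:1 Ld:0 B:1 rd:0 wr:2>
#5 ALU src=r9,r8 held:FU  <A:0 Mu:1 Ld:0 B:1 rd:0 wr:2>
#6 ALU src=r9,r0 held:FU  <A:0 Mu:1 Ld:0 B:1 rd:0 wr:2>
#7 MEM src=r2 held:FU  <A:0 Mu:1 Ld:0 B:1 rd:0 wr:2>

issued = [0, 1, 2]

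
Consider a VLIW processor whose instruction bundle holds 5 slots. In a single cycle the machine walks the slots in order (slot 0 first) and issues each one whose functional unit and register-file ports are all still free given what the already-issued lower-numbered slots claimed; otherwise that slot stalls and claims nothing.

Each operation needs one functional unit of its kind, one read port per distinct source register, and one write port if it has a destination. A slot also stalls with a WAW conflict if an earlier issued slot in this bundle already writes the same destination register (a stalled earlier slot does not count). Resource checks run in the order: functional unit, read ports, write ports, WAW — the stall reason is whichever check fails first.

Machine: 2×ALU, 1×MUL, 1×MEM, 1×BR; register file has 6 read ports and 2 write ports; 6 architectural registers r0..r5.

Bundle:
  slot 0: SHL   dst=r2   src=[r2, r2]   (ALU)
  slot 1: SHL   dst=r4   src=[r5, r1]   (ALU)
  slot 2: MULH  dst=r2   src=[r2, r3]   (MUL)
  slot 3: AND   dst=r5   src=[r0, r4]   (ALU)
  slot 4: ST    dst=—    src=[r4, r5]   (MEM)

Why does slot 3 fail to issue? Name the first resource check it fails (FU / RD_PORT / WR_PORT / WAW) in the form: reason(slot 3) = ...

#0 ALU src=r2,r2 dispatched  <A:1 Mu:1 Ld:1 B:1 rd:5 wr:1>
#1 ALU src=r5,r1 dispatched  <A:0 Mu:1 Ld:1 B:1 rd:3 wr:0>
#2 MUL src=r2,r3 held:WR_PORT  <A:0 Mu:1 Ld:1 B:1 rd:3 wr:0>
#3 ALU src=r0,r4 held:FU  <A:0 Mu:1 Ld:1 B:1 rd:3 wr:0>
#4 MEM src=r4,r5 dispatched  <A:0 Mu:1 Ld:0 B:1 rd:1 wr:0>

reason(slot 3) = FU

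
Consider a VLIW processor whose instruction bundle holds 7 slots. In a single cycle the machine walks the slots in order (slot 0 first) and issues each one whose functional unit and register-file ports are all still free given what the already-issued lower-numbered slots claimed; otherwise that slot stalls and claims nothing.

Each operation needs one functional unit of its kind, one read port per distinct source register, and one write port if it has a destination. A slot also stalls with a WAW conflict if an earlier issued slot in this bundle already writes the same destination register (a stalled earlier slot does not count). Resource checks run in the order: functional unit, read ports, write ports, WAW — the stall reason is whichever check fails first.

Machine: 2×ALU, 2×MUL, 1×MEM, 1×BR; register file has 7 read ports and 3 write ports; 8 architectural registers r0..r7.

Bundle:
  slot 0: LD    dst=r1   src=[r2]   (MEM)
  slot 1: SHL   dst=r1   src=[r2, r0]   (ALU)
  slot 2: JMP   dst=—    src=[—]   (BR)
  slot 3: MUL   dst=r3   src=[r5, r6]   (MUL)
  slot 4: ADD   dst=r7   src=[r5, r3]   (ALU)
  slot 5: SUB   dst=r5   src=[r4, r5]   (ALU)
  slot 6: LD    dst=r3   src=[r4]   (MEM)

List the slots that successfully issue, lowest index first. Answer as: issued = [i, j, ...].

issued = [0, 2, 3, 4]

slot 0 (MEM): ISSUE — free A2,Mu2,Ld0,B1 rp6 wp2
slot 1 (ALU): stall WAW — free A2,Mu2,Ld0,B1 rp6 wp2
slot 2 (BR): ISSUE — free A2,Mu2,Ld0,B0 rp6 wp2
slot 3 (MUL): ISSUE — free A2,Mu1,Ld0,B0 rp4 wp1
slot 4 (ALU): ISSUE — free A1,Mu1,Ld0,B0 rp2 wp0
slot 5 (ALU): stall WR_PORT — free A1,Mu1,Ld0,B0 rp2 wp0
slot 6 (MEM): stall FU — free A1,Mu1,Ld0,B0 rp2 wp0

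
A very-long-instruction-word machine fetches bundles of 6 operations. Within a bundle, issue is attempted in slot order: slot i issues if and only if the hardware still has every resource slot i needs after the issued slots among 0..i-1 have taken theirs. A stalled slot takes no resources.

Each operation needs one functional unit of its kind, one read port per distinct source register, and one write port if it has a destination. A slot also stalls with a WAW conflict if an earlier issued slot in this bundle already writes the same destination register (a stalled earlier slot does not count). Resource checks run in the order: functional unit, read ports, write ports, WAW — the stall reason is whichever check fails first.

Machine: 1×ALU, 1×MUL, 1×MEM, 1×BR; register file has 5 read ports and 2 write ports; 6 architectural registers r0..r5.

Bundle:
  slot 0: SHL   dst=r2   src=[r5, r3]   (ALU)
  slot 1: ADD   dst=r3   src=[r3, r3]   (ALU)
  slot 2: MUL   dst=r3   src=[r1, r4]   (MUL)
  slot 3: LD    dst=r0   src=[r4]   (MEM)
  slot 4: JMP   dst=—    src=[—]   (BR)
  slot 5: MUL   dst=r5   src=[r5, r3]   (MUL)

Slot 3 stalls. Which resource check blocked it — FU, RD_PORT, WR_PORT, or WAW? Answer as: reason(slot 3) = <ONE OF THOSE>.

slot 0 (ALU): ISSUE — free A0,Mu1,Ld1,B1 rp3 wp1
slot 1 (ALU): stall FU — free A0,Mu1,Ld1,B1 rp3 wp1
slot 2 (MUL): ISSUE — free A0,Mu0,Ld1,B1 rp1 wp0
slot 3 (MEM): stall WR_PORT — free A0,Mu0,Ld1,B1 rp1 wp0
slot 4 (BR): ISSUE — free A0,Mu0,Ld1,B0 rp1 wp0
slot 5 (MUL): stall FU — free A0,Mu0,Ld1,B0 rp1 wp0

reason(slot 3) = WR_PORT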